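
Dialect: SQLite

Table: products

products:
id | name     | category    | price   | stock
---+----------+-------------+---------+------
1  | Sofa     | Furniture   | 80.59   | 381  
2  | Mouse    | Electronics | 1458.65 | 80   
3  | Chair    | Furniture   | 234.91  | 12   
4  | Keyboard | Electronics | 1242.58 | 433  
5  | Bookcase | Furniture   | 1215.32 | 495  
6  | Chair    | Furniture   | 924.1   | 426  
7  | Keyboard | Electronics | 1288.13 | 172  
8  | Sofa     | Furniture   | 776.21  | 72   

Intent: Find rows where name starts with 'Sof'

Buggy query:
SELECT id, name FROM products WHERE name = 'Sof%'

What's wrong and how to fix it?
Bug: '=' compares the literal string including the % character; pattern matching needs LIKE

Fix: Use LIKE for wildcard pattern matching

Corrected query:
SELECT id, name FROM products WHERE name LIKE 'Sof%'

Result:
id | name
---+-----
1  | Sofa
8  | Sofa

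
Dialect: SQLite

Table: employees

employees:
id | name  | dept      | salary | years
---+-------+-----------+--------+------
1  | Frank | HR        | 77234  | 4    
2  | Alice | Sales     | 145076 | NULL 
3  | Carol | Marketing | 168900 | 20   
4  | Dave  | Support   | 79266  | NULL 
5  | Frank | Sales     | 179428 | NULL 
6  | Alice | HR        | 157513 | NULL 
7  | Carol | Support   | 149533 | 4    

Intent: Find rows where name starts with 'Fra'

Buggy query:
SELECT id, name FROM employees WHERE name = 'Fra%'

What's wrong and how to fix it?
Bug: Wildcards only work with LIKE; '=' treats '%' as a literal character

Fix: Replace '=' with LIKE so 'Fra%' is treated as a pattern

Corrected query:
SELECT id, name FROM employees WHERE name LIKE 'Fra%'

Result:
id | name 
---+------
1  | Frank
5  | Frank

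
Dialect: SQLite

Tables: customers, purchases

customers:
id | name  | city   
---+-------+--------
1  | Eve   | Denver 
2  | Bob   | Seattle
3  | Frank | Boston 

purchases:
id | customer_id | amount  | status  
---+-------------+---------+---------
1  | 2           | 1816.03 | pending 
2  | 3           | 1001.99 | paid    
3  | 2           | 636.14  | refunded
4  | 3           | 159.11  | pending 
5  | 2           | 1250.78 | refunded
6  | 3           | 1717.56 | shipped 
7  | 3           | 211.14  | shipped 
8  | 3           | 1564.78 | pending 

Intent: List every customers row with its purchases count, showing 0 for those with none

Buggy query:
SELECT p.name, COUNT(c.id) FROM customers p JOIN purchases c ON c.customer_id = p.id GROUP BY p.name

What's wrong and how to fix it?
Bug: INNER JOIN drops customers rows that have no matching purchases rows

Fix: Use LEFT JOIN so parents without children still appear (COUNT(c.id) gives 0)

Corrected query:
SELECT p.name, COUNT(c.id) FROM customers p LEFT JOIN purchases c ON c.customer_id = p.id GROUP BY p.name

Result:
name  | COUNT(c.id)
------+------------
Bob   | 3          
Eve   | 0          
Frank | 5          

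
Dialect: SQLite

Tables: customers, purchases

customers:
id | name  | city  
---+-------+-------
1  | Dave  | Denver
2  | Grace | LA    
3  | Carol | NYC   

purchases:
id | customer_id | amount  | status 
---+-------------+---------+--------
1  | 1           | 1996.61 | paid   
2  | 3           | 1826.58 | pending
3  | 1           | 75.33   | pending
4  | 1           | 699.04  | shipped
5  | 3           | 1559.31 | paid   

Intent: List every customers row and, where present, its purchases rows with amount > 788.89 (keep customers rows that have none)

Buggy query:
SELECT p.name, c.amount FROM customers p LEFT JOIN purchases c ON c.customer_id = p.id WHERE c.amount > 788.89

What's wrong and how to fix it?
Bug: Filtering c.amount in WHERE discards the NULL rows produced by LEFT JOIN, turning it into an inner join

Fix: Move the right-table condition into the ON clause so unmatched parents are kept

Corrected query:
SELECT p.name, c.amount FROM customers p LEFT JOIN purchases c ON c.customer_id = p.id AND c.amount > 788.89

Result:
name  | amount 
------+--------
Dave  | 1996.61
Grace | NULL   
Carol | 1559.31
Carol | 1826.58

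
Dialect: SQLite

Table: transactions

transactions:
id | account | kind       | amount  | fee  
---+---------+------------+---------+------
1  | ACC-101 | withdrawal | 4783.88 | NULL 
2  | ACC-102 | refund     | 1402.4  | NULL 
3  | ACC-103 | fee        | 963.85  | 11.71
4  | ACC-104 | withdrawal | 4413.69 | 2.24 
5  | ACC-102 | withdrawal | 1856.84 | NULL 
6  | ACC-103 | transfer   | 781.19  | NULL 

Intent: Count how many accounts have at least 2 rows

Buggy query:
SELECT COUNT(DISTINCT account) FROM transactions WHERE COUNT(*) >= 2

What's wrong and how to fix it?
Bug: WHERE filters individual rows, not groups, so a group-level COUNT is invalid there

Fix: Use a subquery that GROUPs and filters with HAVING, then count its rows

Corrected query:
SELECT COUNT(*) FROM (SELECT account FROM transactions GROUP BY account HAVING COUNT(*) >= 2)

Result:
COUNT(*)
--------
2       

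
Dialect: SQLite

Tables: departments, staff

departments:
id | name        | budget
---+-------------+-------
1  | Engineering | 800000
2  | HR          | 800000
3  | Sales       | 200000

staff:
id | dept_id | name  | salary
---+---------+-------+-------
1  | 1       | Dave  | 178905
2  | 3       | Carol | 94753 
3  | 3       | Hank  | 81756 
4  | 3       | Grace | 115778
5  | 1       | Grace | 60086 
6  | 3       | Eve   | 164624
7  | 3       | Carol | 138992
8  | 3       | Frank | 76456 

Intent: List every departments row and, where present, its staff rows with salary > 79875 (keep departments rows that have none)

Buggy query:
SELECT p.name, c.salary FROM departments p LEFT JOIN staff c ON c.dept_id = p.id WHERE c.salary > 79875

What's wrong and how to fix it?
Bug: Filtering c.salary in WHERE discards the NULL rows produced by LEFT JOIN, turning it into an inner join

Fix: Put 'c.salary > 79875' in the JOIN's ON clause instead of WHERE

Corrected query:
SELECT p.name, c.salary FROM departments p LEFT JOIN staff c ON c.dept_id = p.id AND c.salary > 79875

Result:
name        | salary
------------+-------
Engineering | 178905
HR          | NULL  
Sales       | 81756 
Sales       | 94753 
Sales       | 115778
Sales       | 138992
Sales       | 164624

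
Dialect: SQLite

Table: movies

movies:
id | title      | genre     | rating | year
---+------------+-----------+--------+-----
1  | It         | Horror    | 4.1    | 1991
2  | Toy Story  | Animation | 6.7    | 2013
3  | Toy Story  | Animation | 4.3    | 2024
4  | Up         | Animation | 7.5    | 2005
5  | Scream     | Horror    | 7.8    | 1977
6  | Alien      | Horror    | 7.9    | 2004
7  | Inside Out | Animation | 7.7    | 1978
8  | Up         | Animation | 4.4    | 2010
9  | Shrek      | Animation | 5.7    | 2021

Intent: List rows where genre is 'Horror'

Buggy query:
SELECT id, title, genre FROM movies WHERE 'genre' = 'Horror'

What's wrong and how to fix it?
Bug: 'genre' in single quotes is a string literal, not the column; the comparison is literal-vs-literal and never true

Fix: Remove the quotes around the column name (or use double quotes for an identifier)

Corrected query:
SELECT id, title, genre FROM movies WHERE genre = 'Horror'

Result:
id | title  | genre 
---+--------+-------
1  | It     | Horror
5  | Scream | Horror
6  | Alien  | Horror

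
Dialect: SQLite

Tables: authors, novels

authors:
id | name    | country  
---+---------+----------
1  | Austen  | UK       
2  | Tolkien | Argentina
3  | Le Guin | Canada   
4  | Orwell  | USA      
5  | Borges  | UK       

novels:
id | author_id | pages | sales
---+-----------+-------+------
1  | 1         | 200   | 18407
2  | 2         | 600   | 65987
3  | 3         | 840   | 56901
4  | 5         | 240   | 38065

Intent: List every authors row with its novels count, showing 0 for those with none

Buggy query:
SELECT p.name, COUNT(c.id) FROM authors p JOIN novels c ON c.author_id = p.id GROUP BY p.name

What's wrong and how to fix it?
Bug: INNER JOIN drops authors rows that have no matching novels rows

Fix: Use LEFT JOIN so parents without children still appear (COUNT(c.id) gives 0)

Corrected query:
SELECT p.name, COUNT(c.id) FROM authors p LEFT JOIN novels c ON c.author_id = p.id GROUP BY p.name

Result:
name    | COUNT(c.id)
--------+------------
Austen  | 1          
Borges  | 1          
Le Guin | 1          
Orwell  | 0          
Tolkien | 1          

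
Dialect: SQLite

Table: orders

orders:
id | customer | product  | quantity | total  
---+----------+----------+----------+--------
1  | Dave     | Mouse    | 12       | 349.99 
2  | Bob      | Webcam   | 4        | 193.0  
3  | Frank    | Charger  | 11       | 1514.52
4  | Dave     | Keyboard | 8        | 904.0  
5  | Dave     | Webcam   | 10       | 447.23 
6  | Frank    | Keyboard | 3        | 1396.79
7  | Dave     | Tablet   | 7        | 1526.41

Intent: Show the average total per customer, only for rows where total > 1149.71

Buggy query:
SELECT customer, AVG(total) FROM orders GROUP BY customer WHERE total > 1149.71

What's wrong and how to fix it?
Bug: WHERE cannot follow GROUP BY

Fix: Move the WHERE clause before GROUP BY

Corrected query:
SELECT customer, AVG(total) FROM orders WHERE total > 1149.71 GROUP BY customer

Result:
customer | AVG(total)
---------+-----------
Dave     | 1526.41   
Frank    | 1455.655  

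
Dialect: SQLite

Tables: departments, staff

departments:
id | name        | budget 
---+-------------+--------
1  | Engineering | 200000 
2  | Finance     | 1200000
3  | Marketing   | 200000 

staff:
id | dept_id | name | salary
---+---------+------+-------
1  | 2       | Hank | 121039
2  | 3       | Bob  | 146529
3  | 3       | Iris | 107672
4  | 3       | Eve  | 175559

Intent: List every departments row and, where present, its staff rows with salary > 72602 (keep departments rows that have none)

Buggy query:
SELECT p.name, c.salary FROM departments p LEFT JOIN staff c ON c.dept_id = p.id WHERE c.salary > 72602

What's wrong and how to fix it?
Bug: Filtering c.salary in WHERE discards the NULL rows produced by LEFT JOIN, turning it into an inner join

Fix: Put 'c.salary > 72602' in the JOIN's ON clause instead of WHERE

Corrected query:
SELECT p.name, c.salary FROM departments p LEFT JOIN staff c ON c.dept_id = p.id AND c.salary > 72602

Result:
name        | salary
------------+-------
Engineering | NULL  
Finance     | 121039
Marketing   | 107672
Marketing   | 146529
Marketing   | 175559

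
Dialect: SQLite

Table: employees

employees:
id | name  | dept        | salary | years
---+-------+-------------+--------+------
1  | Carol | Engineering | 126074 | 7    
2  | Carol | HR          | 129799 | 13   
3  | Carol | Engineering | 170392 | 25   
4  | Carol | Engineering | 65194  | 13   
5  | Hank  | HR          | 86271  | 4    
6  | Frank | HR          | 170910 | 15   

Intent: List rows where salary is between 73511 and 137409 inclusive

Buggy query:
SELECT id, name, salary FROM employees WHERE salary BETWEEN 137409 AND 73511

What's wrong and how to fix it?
Bug: The bounds are reversed; BETWEEN a AND b requires a <= b to match anything

Fix: Swap the bounds so the smaller value comes first

Corrected query:
SELECT id, name, salary FROM employees WHERE salary BETWEEN 73511 AND 137409

Result:
id | name  | salary
---+-------+-------
1  | Carol | 126074
2  | Carol | 129799
5  | Hank  | 86271 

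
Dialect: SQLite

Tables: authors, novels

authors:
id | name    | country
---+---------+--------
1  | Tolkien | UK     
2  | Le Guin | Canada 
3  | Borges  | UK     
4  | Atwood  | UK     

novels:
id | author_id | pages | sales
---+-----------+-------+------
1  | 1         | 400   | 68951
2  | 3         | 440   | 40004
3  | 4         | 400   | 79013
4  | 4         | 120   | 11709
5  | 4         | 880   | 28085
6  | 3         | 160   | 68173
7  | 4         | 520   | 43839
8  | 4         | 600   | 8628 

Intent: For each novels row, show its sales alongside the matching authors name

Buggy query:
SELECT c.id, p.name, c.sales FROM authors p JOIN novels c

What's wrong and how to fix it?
Bug: Missing join condition: each novels row is matched to all authors rows instead of just its own

Fix: Add ON c.author_id = p.id to the JOIN

Corrected query:
SELECT c.id, p.name, c.sales FROM authors p JOIN novels c ON c.author_id = p.id

Result:
id | name    | sales
---+---------+------
1  | Tolkien | 68951
2  | Borges  | 40004
3  | Atwood  | 79013
4  | Atwood  | 11709
5  | Atwood  | 28085
6  | Borges  | 68173
7  | Atwood  | 43839
8  | Atwood  | 8628 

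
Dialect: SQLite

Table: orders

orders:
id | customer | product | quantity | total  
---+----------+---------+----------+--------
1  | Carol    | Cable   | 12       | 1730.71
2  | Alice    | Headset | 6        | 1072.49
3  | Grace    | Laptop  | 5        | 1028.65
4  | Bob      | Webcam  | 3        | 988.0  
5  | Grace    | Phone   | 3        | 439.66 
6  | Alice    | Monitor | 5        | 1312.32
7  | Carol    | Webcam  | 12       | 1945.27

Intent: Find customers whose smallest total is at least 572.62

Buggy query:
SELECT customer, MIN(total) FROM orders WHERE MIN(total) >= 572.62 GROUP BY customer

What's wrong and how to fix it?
Bug: MIN() in WHERE is a misuse of aggregate

Fix: Use HAVING for the per-group MIN condition

Corrected query:
SELECT customer, MIN(total) FROM orders GROUP BY customer HAVING MIN(total) >= 572.62

Result:
customer | MIN(total)
---------+-----------
Alice    | 1072.49   
Bob      | 988       
Carol    | 1730.71   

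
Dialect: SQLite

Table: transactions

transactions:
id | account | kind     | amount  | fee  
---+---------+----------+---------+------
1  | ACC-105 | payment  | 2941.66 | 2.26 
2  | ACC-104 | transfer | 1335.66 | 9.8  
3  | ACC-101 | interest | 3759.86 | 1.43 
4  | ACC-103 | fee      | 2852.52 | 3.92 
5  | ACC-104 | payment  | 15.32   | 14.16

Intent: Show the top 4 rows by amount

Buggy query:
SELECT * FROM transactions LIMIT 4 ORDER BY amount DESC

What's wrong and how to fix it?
Bug: LIMIT must come after ORDER BY

Fix: Sort with ORDER BY, then apply LIMIT

Corrected query:
SELECT * FROM transactions ORDER BY amount DESC LIMIT 4

Result:
id | account | kind     | amount  | fee 
---+---------+----------+---------+-----
3  | ACC-101 | interest | 3759.86 | 1.43
1  | ACC-105 | payment  | 2941.66 | 2.26
4  | ACC-103 | fee      | 2852.52 | 3.92
2  | ACC-104 | transfer | 1335.66 | 9.8 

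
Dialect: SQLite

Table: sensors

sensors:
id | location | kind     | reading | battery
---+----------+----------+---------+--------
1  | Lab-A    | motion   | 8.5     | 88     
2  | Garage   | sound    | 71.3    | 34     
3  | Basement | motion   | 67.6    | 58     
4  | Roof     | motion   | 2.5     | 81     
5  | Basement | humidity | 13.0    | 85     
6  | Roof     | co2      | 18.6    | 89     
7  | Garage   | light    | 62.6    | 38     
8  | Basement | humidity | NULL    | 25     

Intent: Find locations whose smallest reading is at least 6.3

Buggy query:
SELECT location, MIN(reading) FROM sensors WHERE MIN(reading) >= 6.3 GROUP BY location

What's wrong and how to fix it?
Bug: MIN() in WHERE is a misuse of aggregate

Fix: Replace WHERE with HAVING after the GROUP BY

Corrected query:
SELECT location, MIN(reading) FROM sensors GROUP BY location HAVING MIN(reading) >= 6.3

Result:
location | MIN(reading)
---------+-------------
Basement | 13          
Garage   | 62.6        
Lab-A    | 8.5         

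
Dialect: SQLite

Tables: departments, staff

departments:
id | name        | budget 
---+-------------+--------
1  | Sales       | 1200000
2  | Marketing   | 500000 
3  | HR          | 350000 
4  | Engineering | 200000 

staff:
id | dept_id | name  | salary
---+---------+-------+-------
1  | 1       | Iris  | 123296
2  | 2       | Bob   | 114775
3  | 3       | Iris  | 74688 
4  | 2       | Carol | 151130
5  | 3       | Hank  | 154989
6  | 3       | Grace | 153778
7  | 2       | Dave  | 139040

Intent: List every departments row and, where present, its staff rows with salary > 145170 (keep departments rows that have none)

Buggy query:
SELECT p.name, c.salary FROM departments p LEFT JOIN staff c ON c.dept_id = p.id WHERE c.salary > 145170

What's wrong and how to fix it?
Bug: A WHERE condition on the right-hand table after LEFT JOIN drops unmatched parents

Fix: Put 'c.salary > 145170' in the JOIN's ON clause instead of WHERE

Corrected query:
SELECT p.name, c.salary FROM departments p LEFT JOIN staff c ON c.dept_id = p.id AND c.salary > 145170

Result:
name        | salary
------------+-------
Sales       | NULL  
Marketing   | 151130
HR          | 153778
HR          | 154989
Engineering | NULL  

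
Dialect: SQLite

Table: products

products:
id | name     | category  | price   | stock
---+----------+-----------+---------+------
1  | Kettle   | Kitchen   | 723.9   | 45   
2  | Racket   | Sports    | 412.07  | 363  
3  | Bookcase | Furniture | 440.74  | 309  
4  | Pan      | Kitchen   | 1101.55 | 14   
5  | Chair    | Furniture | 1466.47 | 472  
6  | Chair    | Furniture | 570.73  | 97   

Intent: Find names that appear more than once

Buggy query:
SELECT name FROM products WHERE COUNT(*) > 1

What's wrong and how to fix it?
Bug: COUNT(*) is an aggregate and cannot be used in WHERE

Fix: GROUP BY name, then filter groups with HAVING COUNT(*) > 1

Corrected query:
SELECT name FROM products GROUP BY name HAVING COUNT(*) > 1

Result:
name 
-----
Chair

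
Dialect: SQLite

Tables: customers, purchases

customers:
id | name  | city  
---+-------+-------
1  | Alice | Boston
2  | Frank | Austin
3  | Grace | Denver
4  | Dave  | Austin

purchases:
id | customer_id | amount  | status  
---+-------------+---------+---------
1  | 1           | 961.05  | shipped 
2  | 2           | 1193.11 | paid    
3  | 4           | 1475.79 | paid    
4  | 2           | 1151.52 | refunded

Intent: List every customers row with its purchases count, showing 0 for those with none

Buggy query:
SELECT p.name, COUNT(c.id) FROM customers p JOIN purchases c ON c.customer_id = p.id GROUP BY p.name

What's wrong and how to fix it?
Bug: An inner join excludes parents with zero children

Fix: Use LEFT JOIN so parents without children still appear (COUNT(c.id) gives 0)

Corrected query:
SELECT p.name, COUNT(c.id) FROM customers p LEFT JOIN purchases c ON c.customer_id = p.id GROUP BY p.name

Result:
name  | COUNT(c.id)
------+------------
Alice | 1          
Dave  | 1          
Frank | 2          
Grace | 0          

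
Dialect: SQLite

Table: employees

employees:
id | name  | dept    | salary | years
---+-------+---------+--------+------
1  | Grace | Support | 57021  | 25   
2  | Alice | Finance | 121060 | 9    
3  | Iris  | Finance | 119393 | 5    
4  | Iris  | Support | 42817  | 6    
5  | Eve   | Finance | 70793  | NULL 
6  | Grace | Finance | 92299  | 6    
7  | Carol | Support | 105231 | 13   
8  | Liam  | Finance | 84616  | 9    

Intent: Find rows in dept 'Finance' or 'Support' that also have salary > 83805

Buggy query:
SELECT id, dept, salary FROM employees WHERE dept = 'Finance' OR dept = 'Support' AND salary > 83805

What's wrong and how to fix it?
Bug: AND binds tighter than OR, so this parses as dept = 'Finance' OR (dept = 'Support' AND salary > 83805)

Fix: Add parentheses around the OR so the AND applies to both alternatives

Corrected query:
SELECT id, dept, salary FROM employees WHERE (dept = 'Finance' OR dept = 'Support') AND salary > 83805

Result:
id | dept    | salary
---+---------+-------
2  | Finance | 121060
3  | Finance | 119393
6  | Finance | 92299 
7  | Support | 105231
8  | Finance | 84616 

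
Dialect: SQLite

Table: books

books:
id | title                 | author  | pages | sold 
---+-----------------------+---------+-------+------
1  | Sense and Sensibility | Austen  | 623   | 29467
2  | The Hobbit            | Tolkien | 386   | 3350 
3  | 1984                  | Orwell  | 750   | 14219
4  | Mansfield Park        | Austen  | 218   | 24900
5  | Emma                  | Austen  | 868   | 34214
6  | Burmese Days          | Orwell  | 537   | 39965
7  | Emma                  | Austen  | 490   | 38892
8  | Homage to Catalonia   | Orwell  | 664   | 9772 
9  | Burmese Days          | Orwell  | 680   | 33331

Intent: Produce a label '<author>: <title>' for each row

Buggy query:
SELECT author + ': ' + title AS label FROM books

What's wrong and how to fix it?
Bug: '+' is numeric addition; on text columns SQLite converts them to 0 instead of concatenating

Fix: Replace + with || to concatenate text

Corrected query:
SELECT author || ': ' || title AS label FROM books

Result:
label                        
-----------------------------
Austen: Sense and Sensibility
Tolkien: The Hobbit          
Orwell: 1984                 
Austen: Mansfield Park       
Austen: Emma                 
Orwell: Burmese Days         
Austen: Emma                 
Orwell: Homage to Catalonia  
Orwell: Burmese Days         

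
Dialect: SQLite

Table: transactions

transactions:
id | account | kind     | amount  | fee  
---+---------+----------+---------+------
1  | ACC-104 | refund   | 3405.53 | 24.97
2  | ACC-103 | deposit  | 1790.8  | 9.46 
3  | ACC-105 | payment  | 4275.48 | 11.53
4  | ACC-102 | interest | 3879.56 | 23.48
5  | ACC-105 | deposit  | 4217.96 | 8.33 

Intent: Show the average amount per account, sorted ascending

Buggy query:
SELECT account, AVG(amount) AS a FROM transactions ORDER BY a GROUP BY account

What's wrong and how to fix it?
Bug: GROUP BY must precede ORDER BY

Fix: Move ORDER BY to the end, after GROUP BY

Corrected query:
SELECT account, AVG(amount) AS a FROM transactions GROUP BY account ORDER BY a

Result:
account | a      
--------+--------
ACC-103 | 1790.8 
ACC-104 | 3405.53
ACC-102 | 3879.56
ACC-105 | 4246.72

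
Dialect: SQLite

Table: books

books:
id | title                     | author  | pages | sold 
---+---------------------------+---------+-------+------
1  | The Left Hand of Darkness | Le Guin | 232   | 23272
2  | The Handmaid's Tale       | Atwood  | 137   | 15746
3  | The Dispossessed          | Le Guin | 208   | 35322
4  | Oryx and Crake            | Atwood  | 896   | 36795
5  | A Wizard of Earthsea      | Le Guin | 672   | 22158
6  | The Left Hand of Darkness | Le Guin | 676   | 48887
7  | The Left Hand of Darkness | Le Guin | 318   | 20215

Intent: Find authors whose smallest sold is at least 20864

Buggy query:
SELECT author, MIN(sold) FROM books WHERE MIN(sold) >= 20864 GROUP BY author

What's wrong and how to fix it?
Bug: MIN() in WHERE is a misuse of aggregate

Fix: Replace WHERE with HAVING after the GROUP BY

Corrected query:
SELECT author, MIN(sold) FROM books GROUP BY author HAVING MIN(sold) >= 20864

Result:
(no rows)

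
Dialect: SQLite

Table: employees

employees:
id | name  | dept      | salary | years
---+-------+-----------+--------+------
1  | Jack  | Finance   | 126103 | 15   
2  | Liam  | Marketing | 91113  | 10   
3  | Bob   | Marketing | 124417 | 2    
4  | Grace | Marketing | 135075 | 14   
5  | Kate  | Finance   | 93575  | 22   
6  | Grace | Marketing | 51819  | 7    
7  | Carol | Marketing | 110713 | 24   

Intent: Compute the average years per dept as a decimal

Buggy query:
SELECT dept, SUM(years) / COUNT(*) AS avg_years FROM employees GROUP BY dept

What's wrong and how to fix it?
Bug: Both operands are integers, so '/' performs integer division and truncates

Fix: Cast one side to REAL so the division keeps the fractional part

Corrected query:
SELECT dept, SUM(years) * 1.0 / COUNT(*) AS avg_years FROM employees GROUP BY dept

Result:
dept      | avg_years
----------+----------
Finance   | 18.5     
Marketing | 11.4     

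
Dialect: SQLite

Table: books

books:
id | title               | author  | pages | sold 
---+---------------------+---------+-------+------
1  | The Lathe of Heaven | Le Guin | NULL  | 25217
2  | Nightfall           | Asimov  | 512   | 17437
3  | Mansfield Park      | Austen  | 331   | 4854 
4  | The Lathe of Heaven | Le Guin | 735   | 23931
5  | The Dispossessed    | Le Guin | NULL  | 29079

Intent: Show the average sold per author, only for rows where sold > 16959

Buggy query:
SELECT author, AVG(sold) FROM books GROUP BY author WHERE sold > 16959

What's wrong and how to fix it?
Bug: Row-level WHERE must come before GROUP BY in the clause order

Fix: Place WHERE between FROM and GROUP BY

Corrected query:
SELECT author, AVG(sold) FROM books WHERE sold > 16959 GROUP BY author

Result:
author  | AVG(sold)   
--------+-------------
Asimov  | 17437       
Le Guin | 26075.666667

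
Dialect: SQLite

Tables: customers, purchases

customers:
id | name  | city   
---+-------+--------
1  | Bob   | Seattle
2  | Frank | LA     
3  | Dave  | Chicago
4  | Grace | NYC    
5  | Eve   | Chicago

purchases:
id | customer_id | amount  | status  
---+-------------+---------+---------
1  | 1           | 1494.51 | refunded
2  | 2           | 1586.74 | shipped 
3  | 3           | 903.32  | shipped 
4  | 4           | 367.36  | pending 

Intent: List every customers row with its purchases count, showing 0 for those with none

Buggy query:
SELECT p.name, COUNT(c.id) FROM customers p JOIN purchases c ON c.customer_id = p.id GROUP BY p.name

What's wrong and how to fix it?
Bug: An inner join excludes parents with zero children

Fix: Use LEFT JOIN so parents without children still appear (COUNT(c.id) gives 0)

Corrected query:
SELECT p.name, COUNT(c.id) FROM customers p LEFT JOIN purchases c ON c.customer_id = p.id GROUP BY p.name

Result:
name  | COUNT(c.id)
------+------------
Bob   | 1          
Dave  | 1          
Eve   | 0          
Frank | 1          
Grace | 1          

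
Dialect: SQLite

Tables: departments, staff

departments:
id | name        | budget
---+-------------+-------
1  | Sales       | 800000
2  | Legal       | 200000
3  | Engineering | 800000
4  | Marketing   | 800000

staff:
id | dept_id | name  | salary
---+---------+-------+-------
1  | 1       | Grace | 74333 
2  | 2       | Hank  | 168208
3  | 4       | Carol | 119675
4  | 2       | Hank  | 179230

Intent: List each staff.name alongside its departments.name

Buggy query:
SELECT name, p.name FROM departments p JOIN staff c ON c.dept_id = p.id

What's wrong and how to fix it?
Bug: 'name' exists in both joined tables, so the database can't tell which one is meant

Fix: Qualify the column with its table alias (c.name)

Corrected query:
SELECT c.name, p.name FROM departments p JOIN staff c ON c.dept_id = p.id

Result:
name  | name     
------+----------
Grace | Sales    
Hank  | Legal    
Carol | Marketing
Hank  | Legal    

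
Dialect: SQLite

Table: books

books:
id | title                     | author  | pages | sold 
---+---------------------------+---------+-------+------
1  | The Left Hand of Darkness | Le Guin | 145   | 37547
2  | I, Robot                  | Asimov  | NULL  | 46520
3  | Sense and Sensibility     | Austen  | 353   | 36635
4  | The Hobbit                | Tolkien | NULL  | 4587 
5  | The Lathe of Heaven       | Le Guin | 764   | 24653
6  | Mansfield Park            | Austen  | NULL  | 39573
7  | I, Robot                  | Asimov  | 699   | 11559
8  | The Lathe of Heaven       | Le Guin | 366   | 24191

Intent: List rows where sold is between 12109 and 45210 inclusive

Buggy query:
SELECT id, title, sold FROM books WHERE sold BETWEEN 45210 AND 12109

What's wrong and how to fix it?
Bug: BETWEEN expects the lower bound first; with 45210 AND 12109 the range is empty

Fix: Write BETWEEN 12109 AND 45210

Corrected query:
SELECT id, title, sold FROM books WHERE sold BETWEEN 12109 AND 45210

Result:
id | title                     | sold 
---+---------------------------+------
1  | The Left Hand of Darkness | 37547
3  | Sense and Sensibility     | 36635
5  | The Lathe of Heaven       | 24653
6  | Mansfield Park            | 39573
8  | The Lathe of Heaven       | 24191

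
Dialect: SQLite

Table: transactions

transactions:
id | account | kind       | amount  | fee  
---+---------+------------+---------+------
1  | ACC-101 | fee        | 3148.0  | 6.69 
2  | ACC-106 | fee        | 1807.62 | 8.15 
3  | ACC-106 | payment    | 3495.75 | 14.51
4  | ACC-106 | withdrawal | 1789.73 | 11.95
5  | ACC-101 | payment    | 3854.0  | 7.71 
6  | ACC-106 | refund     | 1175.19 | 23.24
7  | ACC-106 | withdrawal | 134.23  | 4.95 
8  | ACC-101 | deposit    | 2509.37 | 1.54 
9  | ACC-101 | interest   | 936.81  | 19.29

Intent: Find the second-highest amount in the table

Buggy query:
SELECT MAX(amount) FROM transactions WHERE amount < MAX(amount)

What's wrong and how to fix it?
Bug: MAX(amount) on the right of the comparison is an aggregate-in-WHERE error

Fix: Put the inner MAX in a scalar subquery

Corrected query:
SELECT MAX(amount) FROM transactions WHERE amount < (SELECT MAX(amount) FROM transactions)

Result:
MAX(amount)
-----------
3495.75    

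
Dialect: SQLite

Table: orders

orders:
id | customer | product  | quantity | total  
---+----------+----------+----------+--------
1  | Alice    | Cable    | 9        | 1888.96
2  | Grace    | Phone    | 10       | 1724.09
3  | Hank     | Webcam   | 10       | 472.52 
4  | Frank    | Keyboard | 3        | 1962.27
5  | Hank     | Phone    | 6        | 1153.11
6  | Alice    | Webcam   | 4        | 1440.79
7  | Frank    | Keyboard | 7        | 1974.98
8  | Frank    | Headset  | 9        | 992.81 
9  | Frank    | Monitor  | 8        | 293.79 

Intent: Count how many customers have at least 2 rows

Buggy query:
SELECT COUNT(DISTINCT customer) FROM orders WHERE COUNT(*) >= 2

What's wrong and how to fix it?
Bug: COUNT(*) cannot appear in WHERE; the per-group count doesn't exist yet

Fix: Group first with HAVING COUNT(*) >= 2, then COUNT the resulting groups

Corrected query:
SELECT COUNT(*) FROM (SELECT customer FROM orders GROUP BY customer HAVING COUNT(*) >= 2)

Result:
COUNT(*)
--------
3       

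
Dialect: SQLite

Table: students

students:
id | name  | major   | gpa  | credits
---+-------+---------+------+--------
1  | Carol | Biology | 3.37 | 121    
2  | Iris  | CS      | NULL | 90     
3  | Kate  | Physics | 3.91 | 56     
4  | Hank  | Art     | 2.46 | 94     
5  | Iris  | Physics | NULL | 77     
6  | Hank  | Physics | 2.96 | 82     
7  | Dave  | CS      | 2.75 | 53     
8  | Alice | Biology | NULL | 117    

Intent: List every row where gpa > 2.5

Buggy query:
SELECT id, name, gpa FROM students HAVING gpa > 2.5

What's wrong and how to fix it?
Bug: HAVING filters the output of aggregation, but this query has no GROUP BY and no aggregate functions, so SQLite rejects it (HAVING clause on a non-aggregate query); the condition here is per row

Fix: Use WHERE for row-level filtering

Corrected query:
SELECT id, name, gpa FROM students WHERE gpa > 2.5

Result:
id | name  | gpa 
---+-------+-----
1  | Carol | 3.37
3  | Kate  | 3.91
6  | Hank  | 2.96
7  | Dave  | 2.75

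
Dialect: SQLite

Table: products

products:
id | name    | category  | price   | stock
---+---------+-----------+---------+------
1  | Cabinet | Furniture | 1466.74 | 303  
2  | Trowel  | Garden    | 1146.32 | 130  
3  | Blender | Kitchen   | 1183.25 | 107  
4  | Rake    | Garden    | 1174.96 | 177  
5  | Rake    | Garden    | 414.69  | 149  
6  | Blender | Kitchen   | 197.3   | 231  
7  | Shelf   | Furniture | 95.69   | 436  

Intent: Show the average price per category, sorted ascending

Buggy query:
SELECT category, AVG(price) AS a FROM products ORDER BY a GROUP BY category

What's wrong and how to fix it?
Bug: GROUP BY must precede ORDER BY

Fix: Reorder: SELECT … FROM … GROUP BY … ORDER BY …

Corrected query:
SELECT category, AVG(price) AS a FROM products GROUP BY category ORDER BY a

Result:
category  | a      
----------+--------
Kitchen   | 690.275
Furniture | 781.215
Garden    | 911.99 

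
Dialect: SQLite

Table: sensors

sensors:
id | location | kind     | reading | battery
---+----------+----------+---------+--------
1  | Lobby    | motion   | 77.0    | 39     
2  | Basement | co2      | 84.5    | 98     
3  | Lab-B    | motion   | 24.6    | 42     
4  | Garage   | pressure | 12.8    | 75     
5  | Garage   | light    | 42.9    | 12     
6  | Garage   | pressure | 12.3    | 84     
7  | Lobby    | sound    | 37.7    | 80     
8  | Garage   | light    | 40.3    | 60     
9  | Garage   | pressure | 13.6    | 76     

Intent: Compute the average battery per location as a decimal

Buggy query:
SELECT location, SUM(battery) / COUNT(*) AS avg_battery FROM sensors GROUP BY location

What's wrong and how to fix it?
Bug: Both operands are integers, so '/' performs integer division and truncates

Fix: Cast one side to REAL so the division keeps the fractional part

Corrected query:
SELECT location, SUM(battery) * 1.0 / COUNT(*) AS avg_battery FROM sensors GROUP BY location

Result:
location | avg_battery
---------+------------
Basement | 98         
Garage   | 61.4       
Lab-B    | 42         
Lobby    | 59.5       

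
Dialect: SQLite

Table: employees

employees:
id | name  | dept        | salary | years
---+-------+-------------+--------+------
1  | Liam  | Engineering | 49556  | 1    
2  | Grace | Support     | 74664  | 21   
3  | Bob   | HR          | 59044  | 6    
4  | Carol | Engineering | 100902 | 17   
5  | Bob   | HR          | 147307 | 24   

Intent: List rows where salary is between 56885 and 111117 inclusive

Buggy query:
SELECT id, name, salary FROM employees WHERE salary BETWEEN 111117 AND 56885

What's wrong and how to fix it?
Bug: The bounds are reversed; BETWEEN a AND b requires a <= b to match anything

Fix: Swap the bounds so the smaller value comes first

Corrected query:
SELECT id, name, salary FROM employees WHERE salary BETWEEN 56885 AND 111117

Result:
id | name  | salary
---+-------+-------
2  | Grace | 74664 
3  | Bob   | 59044 
4  | Carol | 100902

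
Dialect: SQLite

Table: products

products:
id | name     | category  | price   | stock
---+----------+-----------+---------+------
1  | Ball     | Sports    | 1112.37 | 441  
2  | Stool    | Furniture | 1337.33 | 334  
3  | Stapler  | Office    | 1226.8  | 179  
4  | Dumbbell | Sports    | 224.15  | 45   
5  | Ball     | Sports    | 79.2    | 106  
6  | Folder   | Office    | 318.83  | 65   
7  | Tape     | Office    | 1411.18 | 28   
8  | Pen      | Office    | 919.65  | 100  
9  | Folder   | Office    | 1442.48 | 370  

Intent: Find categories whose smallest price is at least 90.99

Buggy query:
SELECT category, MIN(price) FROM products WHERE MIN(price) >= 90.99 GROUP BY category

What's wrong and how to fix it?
Bug: MIN() in WHERE is a misuse of aggregate

Fix: Use HAVING for the per-group MIN condition

Corrected query:
SELECT category, MIN(price) FROM products GROUP BY category HAVING MIN(price) >= 90.99

Result:
category  | MIN(price)
----------+-----------
Furniture | 1337.33   
Office    | 318.83    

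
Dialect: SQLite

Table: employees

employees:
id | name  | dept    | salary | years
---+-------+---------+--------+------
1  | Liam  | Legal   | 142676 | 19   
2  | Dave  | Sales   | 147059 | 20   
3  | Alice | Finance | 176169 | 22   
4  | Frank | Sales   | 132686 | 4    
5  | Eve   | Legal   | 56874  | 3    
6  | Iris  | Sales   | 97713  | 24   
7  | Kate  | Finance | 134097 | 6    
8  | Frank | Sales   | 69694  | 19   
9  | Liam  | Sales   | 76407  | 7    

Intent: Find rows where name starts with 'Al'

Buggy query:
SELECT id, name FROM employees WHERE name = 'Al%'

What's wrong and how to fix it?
Bug: Wildcards only work with LIKE; '=' treats '%' as a literal character

Fix: Use LIKE for wildcard pattern matching

Corrected query:
SELECT id, name FROM employees WHERE name LIKE 'Al%'

Result:
id | name 
---+------
3  | Alice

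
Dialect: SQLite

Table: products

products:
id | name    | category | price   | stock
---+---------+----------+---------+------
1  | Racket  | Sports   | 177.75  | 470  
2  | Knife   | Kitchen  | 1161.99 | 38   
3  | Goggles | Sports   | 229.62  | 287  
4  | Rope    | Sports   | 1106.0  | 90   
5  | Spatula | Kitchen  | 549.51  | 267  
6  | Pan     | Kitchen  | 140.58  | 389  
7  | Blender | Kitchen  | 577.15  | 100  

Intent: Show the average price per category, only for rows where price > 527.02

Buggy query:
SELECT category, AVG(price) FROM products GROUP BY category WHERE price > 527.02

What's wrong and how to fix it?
Bug: WHERE cannot follow GROUP BY

Fix: Move the WHERE clause before GROUP BY

Corrected query:
SELECT category, AVG(price) FROM products WHERE price > 527.02 GROUP BY category

Result:
category | AVG(price)
---------+-----------
Kitchen  | 762.883333
Sports   | 1106      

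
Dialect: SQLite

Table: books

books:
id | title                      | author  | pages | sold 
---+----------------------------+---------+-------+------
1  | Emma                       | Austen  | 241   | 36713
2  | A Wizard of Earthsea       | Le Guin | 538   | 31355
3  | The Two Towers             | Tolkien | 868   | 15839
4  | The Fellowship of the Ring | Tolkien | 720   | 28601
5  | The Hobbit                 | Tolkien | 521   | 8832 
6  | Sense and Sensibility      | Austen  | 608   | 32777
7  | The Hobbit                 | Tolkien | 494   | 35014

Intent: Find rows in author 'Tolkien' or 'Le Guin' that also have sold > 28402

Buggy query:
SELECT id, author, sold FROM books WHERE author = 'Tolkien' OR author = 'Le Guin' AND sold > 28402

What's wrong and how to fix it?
Bug: AND binds tighter than OR, so this parses as author = 'Tolkien' OR (author = 'Le Guin' AND sold > 28402)

Fix: Add parentheses around the OR so the AND applies to both alternatives

Corrected query:
SELECT id, author, sold FROM books WHERE (author = 'Tolkien' OR author = 'Le Guin') AND sold > 28402

Result:
id | author  | sold 
---+---------+------
2  | Le Guin | 31355
4  | Tolkien | 28601
7  | Tolkien | 35014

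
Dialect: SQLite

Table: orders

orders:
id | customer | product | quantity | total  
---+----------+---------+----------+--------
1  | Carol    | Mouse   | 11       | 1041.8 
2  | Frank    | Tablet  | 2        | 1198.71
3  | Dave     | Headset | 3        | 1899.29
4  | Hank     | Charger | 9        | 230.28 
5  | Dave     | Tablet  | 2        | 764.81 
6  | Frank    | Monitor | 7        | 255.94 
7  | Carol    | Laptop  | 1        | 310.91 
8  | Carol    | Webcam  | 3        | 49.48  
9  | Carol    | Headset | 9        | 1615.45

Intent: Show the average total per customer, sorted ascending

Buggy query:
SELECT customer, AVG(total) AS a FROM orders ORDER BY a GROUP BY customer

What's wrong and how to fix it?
Bug: GROUP BY must precede ORDER BY

Fix: Reorder: SELECT … FROM … GROUP BY … ORDER BY …

Corrected query:
SELECT customer, AVG(total) AS a FROM orders GROUP BY customer ORDER BY a

Result:
customer | a      
---------+--------
Hank     | 230.28 
Frank    | 727.325
Carol    | 754.41 
Dave     | 1332.05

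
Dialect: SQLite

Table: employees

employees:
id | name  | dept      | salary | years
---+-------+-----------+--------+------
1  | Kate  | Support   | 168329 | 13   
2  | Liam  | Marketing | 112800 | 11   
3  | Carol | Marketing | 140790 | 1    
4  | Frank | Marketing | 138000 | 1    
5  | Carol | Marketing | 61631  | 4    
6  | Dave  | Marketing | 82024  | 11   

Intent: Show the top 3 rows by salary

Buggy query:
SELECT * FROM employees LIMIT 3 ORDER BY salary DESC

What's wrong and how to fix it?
Bug: ORDER BY cannot follow LIMIT; LIMIT is the final clause

Fix: Swap the clauses: ORDER BY first, then LIMIT

Corrected query:
SELECT * FROM employees ORDER BY salary DESC LIMIT 3

Result:
id | name  | dept      | salary | years
---+-------+-----------+--------+------
1  | Kate  | Support   | 168329 | 13   
3  | Carol | Marketing | 140790 | 1    
4  | Frank | Marketing | 138000 | 1    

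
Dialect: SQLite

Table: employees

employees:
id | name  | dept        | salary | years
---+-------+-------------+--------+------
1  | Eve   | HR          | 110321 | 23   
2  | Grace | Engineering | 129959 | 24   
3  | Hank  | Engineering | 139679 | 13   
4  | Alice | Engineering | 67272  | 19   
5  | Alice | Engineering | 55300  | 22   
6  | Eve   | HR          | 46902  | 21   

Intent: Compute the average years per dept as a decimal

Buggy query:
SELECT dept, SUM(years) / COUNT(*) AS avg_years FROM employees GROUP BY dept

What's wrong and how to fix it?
Bug: SUM(years) and COUNT(*) are both integers; the division truncates the fractional part

Fix: Cast one side to REAL so the division keeps the fractional part

Corrected query:
SELECT dept, SUM(years) * 1.0 / COUNT(*) AS avg_years FROM employees GROUP BY dept

Result:
dept        | avg_years
------------+----------
Engineering | 19.5     
HR          | 22       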